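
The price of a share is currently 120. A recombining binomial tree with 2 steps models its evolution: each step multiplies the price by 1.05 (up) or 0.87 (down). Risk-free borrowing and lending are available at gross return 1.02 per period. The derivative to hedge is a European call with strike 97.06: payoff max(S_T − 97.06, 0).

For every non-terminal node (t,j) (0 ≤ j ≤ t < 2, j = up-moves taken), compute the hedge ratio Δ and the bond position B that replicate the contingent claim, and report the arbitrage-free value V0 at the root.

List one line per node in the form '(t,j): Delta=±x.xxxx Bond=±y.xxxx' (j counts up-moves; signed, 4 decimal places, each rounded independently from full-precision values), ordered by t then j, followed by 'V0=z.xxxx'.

No-arbitrage ⇒ martingale measure with p* = (R−d)/(u−d) = 0.8333.
At expiry t=2: V(2,0)=0.0000, V(2,1)=12.5600, V(2,2)=35.2400
Node (1,0) S=104.4000: V=(p*·12.5600+(1−p*)·0.0000)/1.02=10.2614; Δ=(12.5600−0.0000)/(109.6200−90.8280)=0.6684; B=V−Δ·S=-59.5163
Node (1,1) S=126.0000: V=(p*·35.2400+(1−p*)·12.5600)/1.02=30.8431; Δ=(35.2400−12.5600)/(132.3000−109.6200)=1.0000; B=V−Δ·S=-95.1569
Node (0,0) S=120.0000: V=(p*·30.8431+(1−p*)·10.2614)/1.02=26.8753; Δ=(30.8431−10.2614)/(126.0000−104.4000)=0.9529; B=V−Δ·S=-87.4674
Each (Δ,B) replicates both successor values, so the strategy is self-financing and V0 is arbitrage-free.

(0,0): Delta=0.9529 Bond=-87.4674
(1,0): Delta=0.6684 Bond=-59.5163
(1,1): Delta=1.0000 Bond=-95.1569
V0=26.8753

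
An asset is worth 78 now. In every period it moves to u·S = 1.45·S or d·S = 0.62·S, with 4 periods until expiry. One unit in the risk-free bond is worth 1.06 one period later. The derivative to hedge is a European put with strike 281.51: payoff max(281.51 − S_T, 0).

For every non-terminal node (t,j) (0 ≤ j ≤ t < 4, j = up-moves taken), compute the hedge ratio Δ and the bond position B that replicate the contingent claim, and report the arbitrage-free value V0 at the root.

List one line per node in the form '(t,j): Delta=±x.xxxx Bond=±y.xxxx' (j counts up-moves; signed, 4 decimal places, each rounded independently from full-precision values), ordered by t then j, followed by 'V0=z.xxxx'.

Risk-neutral probability p* = (R−d)/(u−d) = (1.06−0.62)/(1.45−0.62) = 0.5301.
Terminal payoffs: V(4,0)=269.9845, V(4,1)=254.5551, V(4,2)=218.4703, V(4,3)=134.0785, V(4,4)=0.0000
Node (3,0) S=18.5896: V=(p*·254.5551+(1−p*)·269.9845)/1.06=246.9859; Δ=(254.5551−269.9845)/(26.9549−11.5255)=-1.0000; B=V−Δ·S=265.5755
Node (3,1) S=43.4756: V=(p*·218.4703+(1−p*)·254.5551)/1.06=222.0998; Δ=(218.4703−254.5551)/(63.0397−26.9549)=-1.0000; B=V−Δ·S=265.5755
Node (3,2) S=101.6769: V=(p*·134.0785+(1−p*)·218.4703)/1.06=163.8986; Δ=(134.0785−218.4703)/(147.4315−63.0397)=-1.0000; B=V−Δ·S=265.5755
Node (3,3) S=237.7927: V=(p*·0.0000+(1−p*)·134.0785)/1.06=59.4347; Δ=(0.0000−134.0785)/(344.7995−147.4315)=-0.6793; B=V−Δ·S=220.9750
Node (2,0) S=29.9832: V=(p*·222.0998+(1−p*)·246.9859)/1.06=220.5597; Δ=(222.0998−246.9859)/(43.4756−18.5896)=-1.0000; B=V−Δ·S=250.5429
Node (2,1) S=70.1220: V=(p*·163.8986+(1−p*)·222.0998)/1.06=180.4209; Δ=(163.8986−222.0998)/(101.6769−43.4756)=-1.0000; B=V−Δ·S=250.5429
Node (2,2) S=163.9950: V=(p*·59.4347+(1−p*)·163.8986)/1.06=102.3775; Δ=(59.4347−163.8986)/(237.7928−101.6769)=-0.7675; B=V−Δ·S=228.2376
Node (1,0) S=48.3600: V=(p*·180.4209+(1−p*)·220.5597)/1.06=188.0012; Δ=(180.4209−220.5597)/(70.1220−29.9832)=-1.0000; B=V−Δ·S=236.3612
Node (1,1) S=113.1000: V=(p*·102.3775+(1−p*)·180.4209)/1.06=131.1778; Δ=(102.3775−180.4209)/(163.9950−70.1220)=-0.8314; B=V−Δ·S=225.2060
Node (0,0) S=78.0000: V=(p*·131.1778+(1−p*)·188.0012)/1.06=148.9415; Δ=(131.1778−188.0012)/(113.1000−48.3600)=-0.8777; B=V−Δ·S=217.4034
Check: Δ(0,0)·S0 + B(0,0) = 148.9415 = V0.

(0,0): Delta=-0.8777 Bond=217.4034
(1,0): Delta=-1.0000 Bond=236.3612
(1,1): Delta=-0.8314 Bond=225.2060
(2,0): Delta=-1.0000 Bond=250.5429
(2,1): Delta=-1.0000 Bond=250.5429
(2,2): Delta=-0.7675 Bond=228.2376
(3,0): Delta=-1.0000 Bond=265.5755
(3,1): Delta=-1.0000 Bond=265.5755
(3,2): Delta=-1.0000 Bond=265.5755
(3,3): Delta=-0.6793 Bond=220.9750
V0=148.9415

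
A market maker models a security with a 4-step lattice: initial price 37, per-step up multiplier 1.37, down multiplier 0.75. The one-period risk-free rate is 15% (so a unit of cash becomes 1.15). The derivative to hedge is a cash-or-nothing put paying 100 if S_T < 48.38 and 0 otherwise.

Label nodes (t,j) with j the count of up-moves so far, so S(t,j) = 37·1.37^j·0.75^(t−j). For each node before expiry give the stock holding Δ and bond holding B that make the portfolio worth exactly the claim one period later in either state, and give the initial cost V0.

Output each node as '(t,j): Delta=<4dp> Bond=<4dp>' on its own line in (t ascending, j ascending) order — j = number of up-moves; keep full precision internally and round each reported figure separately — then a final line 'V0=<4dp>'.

Under the risk-neutral measure, an up-move has probability p* = (R−d)/(u−d) = 0.6452 and values discount at R = 1.15.
Payoff layer (t=4): V(4,0)=100.0000, V(4,1)=100.0000, V(4,2)=100.0000, V(4,3)=0.0000, V(4,4)=0.0000
  t=3,j=0: stock 15.6094 → up 21.3848 (V=100.0000), down 11.7070 (V=100.0000). Price 86.9565; hedge Δ=0.0000, bond B=86.9565.
  t=3,j=1: stock 28.5131 → up 39.0630 (V=100.0000), down 21.3848 (V=100.0000). Price 86.9565; hedge Δ=0.0000, bond B=86.9565.
  t=3,j=2: stock 52.0840 → up 71.3550 (V=0.0000), down 39.0630 (V=100.0000). Price 30.8555; hedge Δ=-3.0967, bond B=192.1459.
  t=3,j=3: stock 95.1401 → up 130.3419 (V=0.0000), down 71.3550 (V=0.0000). Price 0.0000; hedge Δ=0.0000, bond B=0.0000.
  t=2,j=0: stock 20.8125 → up 28.5131 (V=86.9565), down 15.6094 (V=86.9565). Price 75.6144; hedge Δ=0.0000, bond B=75.6144.
  t=2,j=1: stock 38.0175 → up 52.0840 (V=30.8555), down 28.5131 (V=86.9565). Price 44.1412; hedge Δ=-2.3801, bond B=134.6266.
  t=2,j=2: stock 69.4453 → up 95.1401 (V=0.0000), down 52.0840 (V=30.8555). Price 9.5206; hedge Δ=-0.7166, bond B=59.2876.
  t=1,j=0: stock 27.7500 → up 38.0175 (V=44.1412), down 20.8125 (V=75.6144). Price 48.0948; hedge Δ=-1.8293, bond B=98.8581.
  t=1,j=1: stock 50.6900 → up 69.4453 (V=9.5206), down 38.0175 (V=44.1412). Price 18.9612; hedge Δ=-1.1016, bond B=74.8007.
  t=0,j=0: stock 37.0000 → up 50.6900 (V=18.9612), down 27.7500 (V=48.0948). Price 25.4773; hedge Δ=-1.2700, bond B=72.4671.
The time-0 hedge costs 25.4773, which is the no-arbitrage price.

(0,0): Delta=-1.2700 Bond=72.4671
(1,0): Delta=-1.8293 Bond=98.8581
(1,1): Delta=-1.1016 Bond=74.8007
(2,0): Delta=0.0000 Bond=75.6144
(2,1): Delta=-2.3801 Bond=134.6266
(2,2): Delta=-0.7166 Bond=59.2876
(3,0): Delta=0.0000 Bond=86.9565
(3,1): Delta=0.0000 Bond=86.9565
(3,2): Delta=-3.0967 Bond=192.1459
(3,3): Delta=0.0000 Bond=0.0000
V0=25.4773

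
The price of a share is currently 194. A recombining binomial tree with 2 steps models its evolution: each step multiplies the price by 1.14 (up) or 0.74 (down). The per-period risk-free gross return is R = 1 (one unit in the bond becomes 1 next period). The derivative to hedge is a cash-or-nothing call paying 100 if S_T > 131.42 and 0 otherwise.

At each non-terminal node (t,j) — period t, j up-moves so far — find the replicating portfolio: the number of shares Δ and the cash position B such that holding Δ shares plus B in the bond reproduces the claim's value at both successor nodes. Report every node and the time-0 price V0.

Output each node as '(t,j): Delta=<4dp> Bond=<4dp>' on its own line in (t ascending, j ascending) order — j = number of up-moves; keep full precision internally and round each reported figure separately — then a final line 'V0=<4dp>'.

(0,0): Delta=0.4510 Bond=0.2500
(1,0): Delta=1.7414 Bond=-185.0000
(1,1): Delta=0.0000 Bond=100.0000
V0=87.7500

The replicating-portfolio and risk-neutral prices coincide; use p* = (1−0.74)/(1.14−0.74) = 0.6500 for the latter.
Payoff layer (t=2): V(2,0)=0.0000, V(2,1)=100.0000, V(2,2)=100.0000
Node (1,0) S=143.5600: V=(p*·100.0000+(1−p*)·0.0000)/1=65.0000; Δ=(100.0000−0.0000)/(163.6584−106.2344)=1.7414; B=V−Δ·S=-185.0000
Node (1,1) S=221.1600: V=(p*·100.0000+(1−p*)·100.0000)/1=100.0000; Δ=(100.0000−100.0000)/(252.1224−163.6584)=0.0000; B=V−Δ·S=100.0000
Node (0,0) S=194.0000: V=(p*·100.0000+(1−p*)·65.0000)/1=87.7500; Δ=(100.0000−65.0000)/(221.1600−143.5600)=0.4510; B=V−Δ·S=0.2500
The time-0 hedge costs 87.7500, which is the no-arbitrage price.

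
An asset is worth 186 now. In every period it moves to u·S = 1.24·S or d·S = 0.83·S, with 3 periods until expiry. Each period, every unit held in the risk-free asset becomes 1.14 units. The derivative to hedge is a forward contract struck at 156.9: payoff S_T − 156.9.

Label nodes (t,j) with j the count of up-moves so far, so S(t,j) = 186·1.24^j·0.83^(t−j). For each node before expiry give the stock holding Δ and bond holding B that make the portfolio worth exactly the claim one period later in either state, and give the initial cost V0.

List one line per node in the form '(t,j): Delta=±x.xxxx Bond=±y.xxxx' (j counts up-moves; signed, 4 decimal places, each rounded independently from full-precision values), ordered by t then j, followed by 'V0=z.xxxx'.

Under the risk-neutral measure, an up-move has probability p* = (R−d)/(u−d) = 0.7561 and values discount at R = 1.14.
Terminal payoffs: V(3,0)=-50.5476, V(3,1)=1.9879, V(3,2)=80.4747, V(3,3)=197.7321
Node (2,0) S=128.1354: V=(p*·1.9879+(1−p*)·-50.5476)/1.14=-9.4962; Δ=(1.9879−-50.5476)/(158.8879−106.3524)=1.0000; B=V−Δ·S=-137.6316
Node (2,1) S=191.4312: V=(p*·80.4747+(1−p*)·1.9879)/1.14=53.7996; Δ=(80.4747−1.9879)/(237.3747−158.8879)=1.0000; B=V−Δ·S=-137.6316
Node (2,2) S=285.9936: V=(p*·197.7321+(1−p*)·80.4747)/1.14=148.3620; Δ=(197.7321−80.4747)/(354.6321−237.3747)=1.0000; B=V−Δ·S=-137.6316
Node (1,0) S=154.3800: V=(p*·53.7996+(1−p*)·-9.4962)/1.14=33.6505; Δ=(53.7996−-9.4962)/(191.4312−128.1354)=1.0000; B=V−Δ·S=-120.7295
Node (1,1) S=230.6400: V=(p*·148.3620+(1−p*)·53.7996)/1.14=109.9105; Δ=(148.3620−53.7996)/(285.9936−191.4312)=1.0000; B=V−Δ·S=-120.7295
Node (0,0) S=186.0000: V=(p*·109.9105+(1−p*)·33.6505)/1.14=80.0970; Δ=(109.9105−33.6505)/(230.6400−154.3800)=1.0000; B=V−Δ·S=-105.9030
Each (Δ,B) replicates both successor values, so the strategy is self-financing and V0 is arbitrage-free.

(0,0): Delta=1.0000 Bond=-105.9030
(1,0): Delta=1.0000 Bond=-120.7295
(1,1): Delta=1.0000 Bond=-120.7295
(2,0): Delta=1.0000 Bond=-137.6316
(2,1): Delta=1.0000 Bond=-137.6316
(2,2): Delta=1.0000 Bond=-137.6316
V0=80.0970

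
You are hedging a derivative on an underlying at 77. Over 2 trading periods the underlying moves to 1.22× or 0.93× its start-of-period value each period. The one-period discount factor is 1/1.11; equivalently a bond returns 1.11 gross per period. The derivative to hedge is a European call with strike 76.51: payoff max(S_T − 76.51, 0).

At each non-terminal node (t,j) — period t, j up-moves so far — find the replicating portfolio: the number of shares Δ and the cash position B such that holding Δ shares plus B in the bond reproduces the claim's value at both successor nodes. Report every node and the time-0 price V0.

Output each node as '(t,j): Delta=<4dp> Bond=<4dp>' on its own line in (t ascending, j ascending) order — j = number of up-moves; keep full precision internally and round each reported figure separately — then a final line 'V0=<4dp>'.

The replicating-portfolio and risk-neutral prices coincide; use p* = (1.11−0.93)/(1.22−0.93) = 0.6207 for the latter.
Payoff layer (t=2): V(2,0)=0.0000, V(2,1)=10.8542, V(2,2)=38.0968
  t=1,j=0: stock 71.6100 → up 87.3642 (V=10.8542), down 66.5973 (V=0.0000). Price 6.0695; hedge Δ=0.5227, bond B=-31.3588.
  t=1,j=1: stock 93.9400 → up 114.6068 (V=38.0968), down 87.3642 (V=10.8542). Price 25.0121; hedge Δ=1.0000, bond B=-68.9279.
  t=0,j=0: stock 77.0000 → up 93.9400 (V=25.0121), down 71.6100 (V=6.0695). Price 16.0603; hedge Δ=0.8483, bond B=-49.2591.
Check: Δ(0,0)·S0 + B(0,0) = 16.0603 = V0.

(0,0): Delta=0.8483 Bond=-49.2591
(1,0): Delta=0.5227 Bond=-31.3588
(1,1): Delta=1.0000 Bond=-68.9279
V0=16.0603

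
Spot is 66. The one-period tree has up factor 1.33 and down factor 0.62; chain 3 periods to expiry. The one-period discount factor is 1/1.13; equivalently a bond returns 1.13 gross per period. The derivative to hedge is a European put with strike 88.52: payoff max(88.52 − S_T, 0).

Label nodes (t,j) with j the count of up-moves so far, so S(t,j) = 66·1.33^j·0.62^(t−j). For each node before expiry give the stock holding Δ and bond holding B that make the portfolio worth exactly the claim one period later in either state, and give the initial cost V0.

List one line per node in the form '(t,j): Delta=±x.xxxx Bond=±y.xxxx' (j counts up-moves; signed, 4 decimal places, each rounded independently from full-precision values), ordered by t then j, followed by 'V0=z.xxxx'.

Risk-neutral probability p* = (R−d)/(u−d) = (1.13−0.62)/(1.33−0.62) = 0.7183.
Terminal payoffs: V(3,0)=72.7904, V(3,1)=54.7774, V(3,2)=16.1366, V(3,3)=0.0000
  t=2,j=0: stock 25.3704 → up 33.7426 (V=54.7774), down 15.7296 (V=72.7904). Price 52.9659; hedge Δ=-1.0000, bond B=78.3363.
  t=2,j=1: stock 54.4236 → up 72.3834 (V=16.1366), down 33.7426 (V=54.7774). Price 23.9127; hedge Δ=-1.0000, bond B=78.3363.
  t=2,j=2: stock 116.7474 → up 155.2740 (V=0.0000), down 72.3834 (V=16.1366). Price 4.0226; hedge Δ=-0.1947, bond B=26.7502.
  t=1,j=0: stock 40.9200 → up 54.4236 (V=23.9127), down 25.3704 (V=52.9659). Price 28.4041; hedge Δ=-1.0000, bond B=69.3241.
  t=1,j=1: stock 87.7800 → up 116.7474 (V=4.0226), down 54.4236 (V=23.9127). Price 8.5181; hedge Δ=-0.3191, bond B=36.5323.
  t=0,j=0: stock 66.0000 → up 87.7800 (V=8.5181), down 40.9200 (V=28.4041). Price 12.4954; hedge Δ=-0.4244, bond B=40.5039.
Check: Δ(0,0)·S0 + B(0,0) = 12.4954 = V0.

(0,0): Delta=-0.4244 Bond=40.5039
(1,0): Delta=-1.0000 Bond=69.3241
(1,1): Delta=-0.3191 Bond=36.5323
(2,0): Delta=-1.0000 Bond=78.3363
(2,1): Delta=-1.0000 Bond=78.3363
(2,2): Delta=-0.1947 Bond=26.7502
V0=12.4954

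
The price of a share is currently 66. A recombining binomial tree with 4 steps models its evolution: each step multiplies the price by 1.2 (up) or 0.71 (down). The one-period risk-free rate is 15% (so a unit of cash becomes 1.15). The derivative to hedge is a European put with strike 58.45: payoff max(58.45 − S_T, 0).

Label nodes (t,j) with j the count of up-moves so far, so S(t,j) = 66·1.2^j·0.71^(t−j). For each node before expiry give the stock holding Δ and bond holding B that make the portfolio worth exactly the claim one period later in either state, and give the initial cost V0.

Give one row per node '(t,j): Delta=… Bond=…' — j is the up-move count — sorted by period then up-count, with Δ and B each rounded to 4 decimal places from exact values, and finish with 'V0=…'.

(0,0): Delta=-0.0643 Bond=4.6159
(1,0): Delta=-0.4019 Bond=21.1285
(1,1): Delta=-0.0416 Bond=3.5105
(2,0): Delta=-1.0000 Bond=44.1966
(2,1): Delta=-0.3617 Bond=22.0366
(2,2): Delta=-0.0201 Bond=1.9917
(3,0): Delta=-1.0000 Bond=50.8261
(3,1): Delta=-1.0000 Bond=50.8261
(3,2): Delta=-0.3188 Bond=22.4461
(3,3): Delta=0.0000 Bond=0.0000
V0=0.3718

The replicating-portfolio and risk-neutral prices coincide; use p* = (1.15−0.71)/(1.2−0.71) = 0.8980 for the latter.
Terminal payoffs: V(4,0)=41.6783, V(4,1)=30.1034, V(4,2)=10.5403, V(4,3)=0.0000, V(4,4)=0.0000
  t=3,j=0: stock 23.6221 → up 28.3466 (V=30.1034), down 16.7717 (V=41.6783). Price 27.2040; hedge Δ=-1.0000, bond B=50.8261.
  t=3,j=1: stock 39.9247 → up 47.9097 (V=10.5403), down 28.3466 (V=30.1034). Price 10.9014; hedge Δ=-1.0000, bond B=50.8261.
  t=3,j=2: stock 67.4784 → up 80.9741 (V=0.0000), down 47.9097 (V=10.5403). Price 0.9353; hedge Δ=-0.3188, bond B=22.4461.
  t=3,j=3: stock 114.0480 → up 136.8576 (V=0.0000), down 80.9741 (V=0.0000). Price 0.0000; hedge Δ=0.0000, bond B=0.0000.
  t=2,j=0: stock 33.2706 → up 39.9247 (V=10.9014), down 23.6221 (V=27.2040). Price 10.9260; hedge Δ=-1.0000, bond B=44.1966.
  t=2,j=1: stock 56.2320 → up 67.4784 (V=0.9353), down 39.9247 (V=10.9014). Price 1.6976; hedge Δ=-0.3617, bond B=22.0366.
  t=2,j=2: stock 95.0400 → up 114.0480 (V=0.0000), down 67.4784 (V=0.9353). Price 0.0830; hedge Δ=-0.0201, bond B=1.9917.
  t=1,j=0: stock 46.8600 → up 56.2320 (V=1.6976), down 33.2706 (V=10.9260). Price 2.2950; hedge Δ=-0.4019, bond B=21.1285.
  t=1,j=1: stock 79.2000 → up 95.0400 (V=0.0830), down 56.2320 (V=1.6976). Price 0.2154; hedge Δ=-0.0416, bond B=3.5105.
  t=0,j=0: stock 66.0000 → up 79.2000 (V=0.2154), down 46.8600 (V=2.2950). Price 0.3718; hedge Δ=-0.0643, bond B=4.6159.
The time-0 hedge costs 0.3718, which is the no-arbitrage price.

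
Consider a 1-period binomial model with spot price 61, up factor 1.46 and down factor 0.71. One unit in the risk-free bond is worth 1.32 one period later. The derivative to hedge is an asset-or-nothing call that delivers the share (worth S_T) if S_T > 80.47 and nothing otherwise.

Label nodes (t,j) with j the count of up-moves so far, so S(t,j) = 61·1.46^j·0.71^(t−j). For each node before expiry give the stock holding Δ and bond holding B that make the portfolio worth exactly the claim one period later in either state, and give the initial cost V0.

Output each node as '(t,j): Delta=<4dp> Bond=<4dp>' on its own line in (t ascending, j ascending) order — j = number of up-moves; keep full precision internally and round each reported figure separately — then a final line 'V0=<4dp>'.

Since d<R<u, set p* = (R−d)/(u−d) = 0.8133; price each node as the discounted p*-expectation of its children.
Terminal payoffs: V(1,0)=0.0000, V(1,1)=89.0600
Node (0,0) S=61.0000: V=(p*·89.0600+(1−p*)·0.0000)/1.32=54.8754; Δ=(89.0600−0.0000)/(89.0600−43.3100)=1.9467; B=V−Δ·S=-63.8713
Each (Δ,B) replicates both successor values, so the strategy is self-financing and V0 is arbitrage-free.

(0,0): Delta=1.9467 Bond=-63.8713
V0=54.8754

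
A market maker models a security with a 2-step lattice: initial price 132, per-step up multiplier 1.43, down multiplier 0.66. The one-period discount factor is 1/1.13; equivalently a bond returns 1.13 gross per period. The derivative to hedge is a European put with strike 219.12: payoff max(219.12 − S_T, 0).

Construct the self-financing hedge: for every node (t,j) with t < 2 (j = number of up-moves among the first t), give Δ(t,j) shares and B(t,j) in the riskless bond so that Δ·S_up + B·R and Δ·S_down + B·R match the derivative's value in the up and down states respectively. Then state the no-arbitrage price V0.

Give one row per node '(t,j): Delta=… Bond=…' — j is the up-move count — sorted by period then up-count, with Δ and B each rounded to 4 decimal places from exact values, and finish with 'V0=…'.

Under the risk-neutral measure, an up-move has probability p* = (R−d)/(u−d) = 0.6104 and values discount at R = 1.13.
Terminal payoffs: V(2,0)=161.6208, V(2,1)=94.5384, V(2,2)=0.0000
Node (1,0) S=87.1200: V=(p*·94.5384+(1−p*)·161.6208)/1.13=106.7915; Δ=(94.5384−161.6208)/(124.5816−57.4992)=-1.0000; B=V−Δ·S=193.9115
Node (1,1) S=188.7600: V=(p*·0.0000+(1−p*)·94.5384)/1.13=32.5957; Δ=(0.0000−94.5384)/(269.9268−124.5816)=-0.6504; B=V−Δ·S=155.3728
Node (0,0) S=132.0000: V=(p*·32.5957+(1−p*)·106.7915)/1.13=54.4276; Δ=(32.5957−106.7915)/(188.7600−87.1200)=-0.7300; B=V−Δ·S=150.7858
The time-0 hedge costs 54.4276, which is the no-arbitrage price.

(0,0): Delta=-0.7300 Bond=150.7858
(1,0): Delta=-1.0000 Bond=193.9115
(1,1): Delta=-0.6504 Bond=155.3728
V0=54.4276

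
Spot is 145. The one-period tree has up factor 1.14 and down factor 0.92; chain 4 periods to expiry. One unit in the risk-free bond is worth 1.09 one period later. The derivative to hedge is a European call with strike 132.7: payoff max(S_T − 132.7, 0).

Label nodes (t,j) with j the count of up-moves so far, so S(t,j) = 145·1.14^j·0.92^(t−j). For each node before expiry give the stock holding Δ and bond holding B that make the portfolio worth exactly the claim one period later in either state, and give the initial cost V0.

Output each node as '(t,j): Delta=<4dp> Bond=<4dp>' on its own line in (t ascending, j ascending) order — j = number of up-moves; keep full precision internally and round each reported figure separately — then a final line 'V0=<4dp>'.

The replicating-portfolio and risk-neutral prices coincide; use p* = (1.09−0.92)/(1.14−0.92) = 0.7727 for the latter.
Payoff layer (t=4): V(4,0)=0.0000, V(4,1)=0.0000, V(4,2)=26.7973, V(4,3)=64.9380, V(4,4)=112.1992
(3,0): S=112.9098. Δ = (V_up−V_dn)/(S_up−S_dn) = (0.0000−0.0000)/(128.7171−103.8770) = 0.0000. V = [p*·0.0000 + (1−p*)·0.0000]/1.09 = 0.0000. B = V − Δ·S = 0.0000.
(3,1): S=139.9099. Δ = (V_up−V_dn)/(S_up−S_dn) = (26.7973−0.0000)/(159.4973−128.7171) = 0.8706. V = [p*·26.7973 + (1−p*)·0.0000]/1.09 = 18.9973. B = V − Δ·S = -102.8087.
(3,2): S=173.3666. Δ = (V_up−V_dn)/(S_up−S_dn) = (64.9380−26.7973)/(197.6380−159.4973) = 1.0000. V = [p*·64.9380 + (1−p*)·26.7973]/1.09 = 51.6235. B = V − Δ·S = -121.7431.
(3,3): S=214.8239. Δ = (V_up−V_dn)/(S_up−S_dn) = (112.1992−64.9380)/(244.8992−197.6380) = 1.0000. V = [p*·112.1992 + (1−p*)·64.9380]/1.09 = 93.0808. B = V − Δ·S = -121.7431.
(2,0): S=122.7280. Δ = (V_up−V_dn)/(S_up−S_dn) = (18.9973−0.0000)/(139.9099−112.9098) = 0.7036. V = [p*·18.9973 + (1−p*)·0.0000]/1.09 = 13.4676. B = V − Δ·S = -72.8836.
(2,1): S=152.0760. Δ = (V_up−V_dn)/(S_up−S_dn) = (51.6235−18.9973)/(173.3666−139.9099) = 0.9752. V = [p*·51.6235 + (1−p*)·18.9973]/1.09 = 40.5582. B = V − Δ·S = -107.7430.
(2,2): S=188.4420. Δ = (V_up−V_dn)/(S_up−S_dn) = (93.0808−51.6235)/(214.8239−173.3666) = 1.0000. V = [p*·93.0808 + (1−p*)·51.6235]/1.09 = 76.7511. B = V − Δ·S = -111.6909.
(1,0): S=133.4000. Δ = (V_up−V_dn)/(S_up−S_dn) = (40.5582−13.4676)/(152.0760−122.7280) = 0.9231. V = [p*·40.5582 + (1−p*)·13.4676]/1.09 = 31.5608. B = V − Δ·S = -91.5783.
(1,1): S=165.3000. Δ = (V_up−V_dn)/(S_up−S_dn) = (76.7511−40.5582)/(188.4420−152.0760) = 0.9952. V = [p*·76.7511 + (1−p*)·40.5582]/1.09 = 62.8674. B = V − Δ·S = -101.6456.
(0,0): S=145.0000. Δ = (V_up−V_dn)/(S_up−S_dn) = (62.8674−31.5608)/(165.3000−133.4000) = 0.9814. V = [p*·62.8674 + (1−p*)·31.5608]/1.09 = 51.1488. B = V − Δ·S = -91.1537.
Each (Δ,B) replicates both successor values, so the strategy is self-financing and V0 is arbitrage-free.

(0,0): Delta=0.9814 Bond=-91.1537
(1,0): Delta=0.9231 Bond=-91.5783
(1,1): Delta=0.9952 Bond=-101.6456
(2,0): Delta=0.7036 Bond=-72.8836
(2,1): Delta=0.9752 Bond=-107.7430
(2,2): Delta=1.0000 Bond=-111.6909
(3,0): Delta=0.0000 Bond=0.0000
(3,1): Delta=0.8706 Bond=-102.8087
(3,2): Delta=1.0000 Bond=-121.7431
(3,3): Delta=1.0000 Bond=-121.7431
V0=51.1488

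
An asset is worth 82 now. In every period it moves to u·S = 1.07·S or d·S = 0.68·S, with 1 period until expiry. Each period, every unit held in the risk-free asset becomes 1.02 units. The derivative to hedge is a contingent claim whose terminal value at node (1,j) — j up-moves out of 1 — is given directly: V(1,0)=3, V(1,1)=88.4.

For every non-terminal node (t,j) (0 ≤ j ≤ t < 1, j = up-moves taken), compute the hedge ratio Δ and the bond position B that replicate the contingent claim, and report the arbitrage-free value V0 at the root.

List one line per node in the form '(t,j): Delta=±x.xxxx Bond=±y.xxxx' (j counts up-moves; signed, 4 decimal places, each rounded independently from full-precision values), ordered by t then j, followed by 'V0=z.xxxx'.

(0,0): Delta=2.6704 Bond=-143.0417
V0=75.9326

Risk-neutral probability p* = (R−d)/(u−d) = (1.02−0.68)/(1.07−0.68) = 0.8718.
Payoff layer (t=1): V(1,0)=3.0000, V(1,1)=88.4000
(0,0): S=82.0000. Δ = (V_up−V_dn)/(S_up−S_dn) = (88.4000−3.0000)/(87.7400−55.7600) = 2.6704. V = [p*·88.4000 + (1−p*)·3.0000]/1.02 = 75.9326. B = V − Δ·S = -143.0417.
Self-financing check: at every node Δ·S+B equals the discounted successor values.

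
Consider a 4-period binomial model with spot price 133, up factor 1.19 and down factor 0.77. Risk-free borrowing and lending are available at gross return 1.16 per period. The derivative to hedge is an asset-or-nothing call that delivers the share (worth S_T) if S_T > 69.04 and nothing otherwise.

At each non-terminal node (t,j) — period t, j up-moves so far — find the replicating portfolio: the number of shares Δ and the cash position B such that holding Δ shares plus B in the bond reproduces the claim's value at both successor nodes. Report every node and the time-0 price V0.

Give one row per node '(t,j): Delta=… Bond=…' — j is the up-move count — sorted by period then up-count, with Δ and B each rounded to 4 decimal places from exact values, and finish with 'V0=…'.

(0,0): Delta=1.0002 Bond=-0.0267
(1,0): Delta=1.0041 Bond=-0.4330
(1,1): Delta=1.0000 Bond=0.0000
(2,0): Delta=1.0869 Bond=-7.0318
(2,1): Delta=1.0000 Bond=0.0000
(2,2): Delta=1.0000 Bond=0.0000
(3,0): Delta=2.8333 Bond=-114.1969
(3,1): Delta=1.0000 Bond=0.0000
(3,2): Delta=1.0000 Bond=0.0000
(3,3): Delta=1.0000 Bond=0.0000
V0=132.9993

Since d<R<u, set p* = (R−d)/(u−d) = 0.9286; price each node as the discounted p*-expectation of its children.
Terminal values V(4,·): V(4,0)=0.0000, V(4,1)=72.2555, V(4,2)=111.6676, V(4,3)=172.5771, V(4,4)=266.7101
  t=3,j=0: stock 60.7189 → up 72.2555 (V=72.2555), down 46.7535 (V=0.0000). Price 57.8400; hedge Δ=2.8333, bond B=-114.1969.
  t=3,j=1: stock 93.8383 → up 111.6676 (V=111.6676), down 72.2555 (V=72.2555). Price 93.8383; hedge Δ=1.0000, bond B=0.0000.
  t=3,j=2: stock 145.0228 → up 172.5771 (V=172.5771), down 111.6676 (V=111.6676). Price 145.0228; hedge Δ=1.0000, bond B=0.0000.
  t=3,j=3: stock 224.1261 → up 266.7101 (V=266.7101), down 172.5771 (V=172.5771). Price 224.1261; hedge Δ=1.0000, bond B=0.0000.
  t=2,j=0: stock 78.8557 → up 93.8383 (V=93.8383), down 60.7189 (V=57.8400). Price 78.6784; hedge Δ=1.0869, bond B=-7.0318.
  t=2,j=1: stock 121.8679 → up 145.0228 (V=145.0228), down 93.8383 (V=93.8383). Price 121.8679; hedge Δ=1.0000, bond B=0.0000.
  t=2,j=2: stock 188.3413 → up 224.1261 (V=224.1261), down 145.0228 (V=145.0228). Price 188.3413; hedge Δ=1.0000, bond B=0.0000.
  t=1,j=0: stock 102.4100 → up 121.8679 (V=121.8679), down 78.8557 (V=78.6784). Price 102.3991; hedge Δ=1.0041, bond B=-0.4330.
  t=1,j=1: stock 158.2700 → up 188.3413 (V=188.3413), down 121.8679 (V=121.8679). Price 158.2700; hedge Δ=1.0000, bond B=0.0000.
  t=0,j=0: stock 133.0000 → up 158.2700 (V=158.2700), down 102.4100 (V=102.3991). Price 132.9993; hedge Δ=1.0002, bond B=-0.0267.
Check: Δ(0,0)·S0 + B(0,0) = 132.9993 = V0.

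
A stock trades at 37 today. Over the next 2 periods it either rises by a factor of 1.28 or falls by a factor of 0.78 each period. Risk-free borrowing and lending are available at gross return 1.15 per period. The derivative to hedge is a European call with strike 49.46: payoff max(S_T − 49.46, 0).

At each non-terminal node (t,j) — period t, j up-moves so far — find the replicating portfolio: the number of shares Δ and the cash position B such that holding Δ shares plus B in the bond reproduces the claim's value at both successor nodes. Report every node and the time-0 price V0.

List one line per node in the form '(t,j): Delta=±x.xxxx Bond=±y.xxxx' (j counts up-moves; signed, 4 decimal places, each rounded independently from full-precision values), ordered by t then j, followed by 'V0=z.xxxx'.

Under the risk-neutral measure, an up-move has probability p* = (R−d)/(u−d) = 0.7400 and values discount at R = 1.15.
At expiry t=2: V(2,0)=0.0000, V(2,1)=0.0000, V(2,2)=11.1608
  t=1,j=0: stock 28.8600 → up 36.9408 (V=0.0000), down 22.5108 (V=0.0000). Price 0.0000; hedge Δ=0.0000, bond B=0.0000.
  t=1,j=1: stock 47.3600 → up 60.6208 (V=11.1608), down 36.9408 (V=0.0000). Price 7.1817; hedge Δ=0.4713, bond B=-15.1399.
  t=0,j=0: stock 37.0000 → up 47.3600 (V=7.1817), down 28.8600 (V=0.0000). Price 4.6213; hedge Δ=0.3882, bond B=-9.7422.
Check: Δ(0,0)·S0 + B(0,0) = 4.6213 = V0.

(0,0): Delta=0.3882 Bond=-9.7422
(1,0): Delta=0.0000 Bond=0.0000
(1,1): Delta=0.4713 Bond=-15.1399
V0=4.6213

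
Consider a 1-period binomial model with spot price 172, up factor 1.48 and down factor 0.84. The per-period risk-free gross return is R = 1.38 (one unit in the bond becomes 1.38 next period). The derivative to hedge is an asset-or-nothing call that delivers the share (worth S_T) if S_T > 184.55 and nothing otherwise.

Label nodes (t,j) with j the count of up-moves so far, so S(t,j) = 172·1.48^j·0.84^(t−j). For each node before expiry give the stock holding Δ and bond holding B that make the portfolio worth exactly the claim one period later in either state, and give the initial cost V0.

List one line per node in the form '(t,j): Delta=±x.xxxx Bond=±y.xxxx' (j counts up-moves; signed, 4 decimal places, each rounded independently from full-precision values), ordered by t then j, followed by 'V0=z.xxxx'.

(0,0): Delta=2.3125 Bond=-242.1087
V0=155.6413

Under the risk-neutral measure, an up-move has probability p* = (R−d)/(u−d) = 0.8437 and values discount at R = 1.38.
Terminal payoffs: V(1,0)=0.0000, V(1,1)=254.5600
Node (0,0) S=172.0000: V=(p*·254.5600+(1−p*)·0.0000)/1.38=155.6413; Δ=(254.5600−0.0000)/(254.5600−144.4800)=2.3125; B=V−Δ·S=-242.1087
Root portfolio cost Δ·172+B reproduces V0=155.6413.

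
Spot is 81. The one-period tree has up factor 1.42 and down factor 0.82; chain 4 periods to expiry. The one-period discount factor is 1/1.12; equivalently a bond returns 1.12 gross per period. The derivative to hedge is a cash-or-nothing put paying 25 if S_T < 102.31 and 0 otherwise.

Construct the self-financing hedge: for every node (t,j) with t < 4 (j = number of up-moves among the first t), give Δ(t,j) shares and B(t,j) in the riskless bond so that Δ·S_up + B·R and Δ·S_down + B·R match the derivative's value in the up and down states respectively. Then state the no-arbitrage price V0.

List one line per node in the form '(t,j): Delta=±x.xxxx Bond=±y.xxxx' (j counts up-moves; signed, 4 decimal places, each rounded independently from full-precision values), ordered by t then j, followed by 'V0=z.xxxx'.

Since d<R<u, set p* = (R−d)/(u−d) = 0.5000; price each node as the discounted p*-expectation of its children.
Payoff layer (t=4): V(4,0)=25.0000, V(4,1)=25.0000, V(4,2)=0.0000, V(4,3)=0.0000, V(4,4)=0.0000
Node (3,0) S=44.6608: V=(p*·25.0000+(1−p*)·25.0000)/1.12=22.3214; Δ=(25.0000−25.0000)/(63.4183−36.6219)=0.0000; B=V−Δ·S=22.3214
Node (3,1) S=77.3394: V=(p*·0.0000+(1−p*)·25.0000)/1.12=11.1607; Δ=(0.0000−25.0000)/(109.8220−63.4183)=-0.5388; B=V−Δ·S=52.8274
Node (3,2) S=133.9293: V=(p*·0.0000+(1−p*)·0.0000)/1.12=0.0000; Δ=(0.0000−0.0000)/(190.1796−109.8220)=0.0000; B=V−Δ·S=0.0000
Node (3,3) S=231.9263: V=(p*·0.0000+(1−p*)·0.0000)/1.12=0.0000; Δ=(0.0000−0.0000)/(329.3354−190.1796)=0.0000; B=V−Δ·S=0.0000
Node (2,0) S=54.4644: V=(p*·11.1607+(1−p*)·22.3214)/1.12=14.9474; Δ=(11.1607−22.3214)/(77.3394−44.6608)=-0.3415; B=V−Δ·S=33.5486
Node (2,1) S=94.3164: V=(p*·0.0000+(1−p*)·11.1607)/1.12=4.9825; Δ=(0.0000−11.1607)/(133.9293−77.3394)=-0.1972; B=V−Δ·S=23.5837
Node (2,2) S=163.3284: V=(p*·0.0000+(1−p*)·0.0000)/1.12=0.0000; Δ=(0.0000−0.0000)/(231.9263−133.9293)=0.0000; B=V−Δ·S=0.0000
Node (1,0) S=66.4200: V=(p*·4.9825+(1−p*)·14.9474)/1.12=8.8973; Δ=(4.9825−14.9474)/(94.3164−54.4644)=-0.2500; B=V−Δ·S=25.5055
Node (1,1) S=115.0200: V=(p*·0.0000+(1−p*)·4.9825)/1.12=2.2243; Δ=(0.0000−4.9825)/(163.3284−94.3164)=-0.0722; B=V−Δ·S=10.5284
Node (0,0) S=81.0000: V=(p*·2.2243+(1−p*)·8.8973)/1.12=4.9650; Δ=(2.2243−8.8973)/(115.0200−66.4200)=-0.1373; B=V−Δ·S=16.0866
Self-financing check: at every node Δ·S+B equals the discounted successor values.

(0,0): Delta=-0.1373 Bond=16.0866
(1,0): Delta=-0.2500 Bond=25.5055
(1,1): Delta=-0.0722 Bond=10.5284
(2,0): Delta=-0.3415 Bond=33.5486
(2,1): Delta=-0.1972 Bond=23.5837
(2,2): Delta=0.0000 Bond=0.0000
(3,0): Delta=0.0000 Bond=22.3214
(3,1): Delta=-0.5388 Bond=52.8274
(3,2): Delta=0.0000 Bond=0.0000
(3,3): Delta=0.0000 Bond=0.0000
V0=4.9650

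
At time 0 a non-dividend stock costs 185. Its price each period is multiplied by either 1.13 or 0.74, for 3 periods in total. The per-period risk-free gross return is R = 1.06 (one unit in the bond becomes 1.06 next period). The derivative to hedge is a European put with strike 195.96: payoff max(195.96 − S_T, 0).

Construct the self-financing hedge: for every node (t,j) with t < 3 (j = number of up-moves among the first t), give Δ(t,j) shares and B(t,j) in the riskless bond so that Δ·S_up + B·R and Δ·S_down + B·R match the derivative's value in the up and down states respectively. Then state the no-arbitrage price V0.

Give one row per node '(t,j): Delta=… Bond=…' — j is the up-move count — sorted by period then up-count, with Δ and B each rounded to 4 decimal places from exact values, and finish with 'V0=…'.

(0,0): Delta=-0.4106 Bond=88.4061
(1,0): Delta=-1.0000 Bond=174.4037
(1,1): Delta=-0.3261 Bond=76.0588
(2,0): Delta=-1.0000 Bond=184.8679
(2,1): Delta=-1.0000 Bond=184.8679
(2,2): Delta=-0.2296 Bond=57.8186
V0=12.4510

Since d<R<u, set p* = (R−d)/(u−d) = 0.8205; price each node as the discounted p*-expectation of its children.
Terminal payoffs: V(3,0)=120.9936, V(3,1)=81.4842, V(3,2)=21.1524, V(3,3)=0.0000
  t=2,j=0: stock 101.3060 → up 114.4758 (V=81.4842), down 74.9664 (V=120.9936). Price 83.5619; hedge Δ=-1.0000, bond B=184.8679.
  t=2,j=1: stock 154.6970 → up 174.8076 (V=21.1524), down 114.4758 (V=81.4842). Price 30.1709; hedge Δ=-1.0000, bond B=184.8679.
  t=2,j=2: stock 236.2265 → up 266.9359 (V=0.0000), down 174.8076 (V=21.1524). Price 3.5817; hedge Δ=-0.2296, bond B=57.8186.
  t=1,j=0: stock 136.9000 → up 154.6970 (V=30.1709), down 101.3060 (V=83.5619). Price 37.5037; hedge Δ=-1.0000, bond B=174.4037.
  t=1,j=1: stock 209.0500 → up 236.2265 (V=3.5817), down 154.6970 (V=30.1709). Price 7.8812; hedge Δ=-0.3261, bond B=76.0588.
  t=0,j=0: stock 185.0000 → up 209.0500 (V=7.8812), down 136.9000 (V=37.5037). Price 12.4510; hedge Δ=-0.4106, bond B=88.4061.
The time-0 hedge costs 12.4510, which is the no-arbitrage price.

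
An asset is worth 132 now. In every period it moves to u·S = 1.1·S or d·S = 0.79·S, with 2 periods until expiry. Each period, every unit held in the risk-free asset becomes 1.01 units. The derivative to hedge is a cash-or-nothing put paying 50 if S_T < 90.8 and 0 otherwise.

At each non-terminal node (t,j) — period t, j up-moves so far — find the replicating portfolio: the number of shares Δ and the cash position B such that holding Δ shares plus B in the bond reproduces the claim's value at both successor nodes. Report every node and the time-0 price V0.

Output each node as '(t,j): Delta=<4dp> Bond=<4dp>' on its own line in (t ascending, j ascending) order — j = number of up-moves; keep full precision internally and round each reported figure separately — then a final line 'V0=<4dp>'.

(0,0): Delta=-0.3512 Bond=50.4939
(1,0): Delta=-1.5467 Bond=175.6627
(1,1): Delta=0.0000 Bond=0.0000
V0=4.1313

No-arbitrage ⇒ martingale measure with p* = (R−d)/(u−d) = 0.7097.
Terminal values V(2,·): V(2,0)=50.0000, V(2,1)=0.0000, V(2,2)=0.0000
(1,0): S=104.2800. Δ = (V_up−V_dn)/(S_up−S_dn) = (0.0000−50.0000)/(114.7080−82.3812) = -1.5467. V = [p*·0.0000 + (1−p*)·50.0000]/1.01 = 14.3724. B = V − Δ·S = 175.6627.
(1,1): S=145.2000. Δ = (V_up−V_dn)/(S_up−S_dn) = (0.0000−0.0000)/(159.7200−114.7080) = 0.0000. V = [p*·0.0000 + (1−p*)·0.0000]/1.01 = 0.0000. B = V − Δ·S = 0.0000.
(0,0): S=132.0000. Δ = (V_up−V_dn)/(S_up−S_dn) = (0.0000−14.3724)/(145.2000−104.2800) = -0.3512. V = [p*·0.0000 + (1−p*)·14.3724]/1.01 = 4.1313. B = V − Δ·S = 50.4939.
Check: Δ(0,0)·S0 + B(0,0) = 4.1313 = V0.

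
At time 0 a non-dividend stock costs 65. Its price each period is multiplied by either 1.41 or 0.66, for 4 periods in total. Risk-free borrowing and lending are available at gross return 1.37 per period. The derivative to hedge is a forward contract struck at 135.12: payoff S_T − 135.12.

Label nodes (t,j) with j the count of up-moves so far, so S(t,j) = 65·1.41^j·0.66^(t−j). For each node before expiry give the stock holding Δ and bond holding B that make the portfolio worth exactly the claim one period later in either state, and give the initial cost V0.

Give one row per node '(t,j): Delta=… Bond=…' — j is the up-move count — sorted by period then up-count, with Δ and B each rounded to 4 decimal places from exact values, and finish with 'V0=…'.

No-arbitrage ⇒ martingale measure with p* = (R−d)/(u−d) = 0.9467.
Terminal payoffs: V(4,0)=-122.7864, V(4,1)=-108.7710, V(4,2)=-78.8289, V(4,3)=-14.8618, V(4,4)=121.7952
Node (3,0) S=18.6872: V=(p*·-108.7710+(1−p*)·-122.7864)/1.37=-79.9405; Δ=(-108.7710−-122.7864)/(26.3490−12.3336)=1.0000; B=V−Δ·S=-98.6277
Node (3,1) S=39.9227: V=(p*·-78.8289+(1−p*)·-108.7710)/1.37=-58.7050; Δ=(-78.8289−-108.7710)/(56.2911−26.3490)=1.0000; B=V−Δ·S=-98.6277
Node (3,2) S=85.2895: V=(p*·-14.8618+(1−p*)·-78.8289)/1.37=-13.3382; Δ=(-14.8618−-78.8289)/(120.2582−56.2911)=1.0000; B=V−Δ·S=-98.6277
Node (3,3) S=182.2094: V=(p*·121.7952+(1−p*)·-14.8618)/1.37=83.5816; Δ=(121.7952−-14.8618)/(256.9152−120.2582)=1.0000; B=V−Δ·S=-98.6277
Node (2,0) S=28.3140: V=(p*·-58.7050+(1−p*)·-79.9405)/1.37=-43.6770; Δ=(-58.7050−-79.9405)/(39.9227−18.6872)=1.0000; B=V−Δ·S=-71.9910
Node (2,1) S=60.4890: V=(p*·-13.3382+(1−p*)·-58.7050)/1.37=-11.5020; Δ=(-13.3382−-58.7050)/(85.2895−39.9227)=1.0000; B=V−Δ·S=-71.9910
Node (2,2) S=129.2265: V=(p*·83.5816+(1−p*)·-13.3382)/1.37=57.2355; Δ=(83.5816−-13.3382)/(182.2094−85.2895)=1.0000; B=V−Δ·S=-71.9910
Node (1,0) S=42.9000: V=(p*·-11.5020+(1−p*)·-43.6770)/1.37=-9.6482; Δ=(-11.5020−-43.6770)/(60.4890−28.3140)=1.0000; B=V−Δ·S=-52.5482
Node (1,1) S=91.6500: V=(p*·57.2355+(1−p*)·-11.5020)/1.37=39.1018; Δ=(57.2355−-11.5020)/(129.2265−60.4890)=1.0000; B=V−Δ·S=-52.5482
Node (0,0) S=65.0000: V=(p*·39.1018+(1−p*)·-9.6482)/1.37=26.6436; Δ=(39.1018−-9.6482)/(91.6500−42.9000)=1.0000; B=V−Δ·S=-38.3564
Check: Δ(0,0)·S0 + B(0,0) = 26.6436 = V0.

(0,0): Delta=1.0000 Bond=-38.3564
(1,0): Delta=1.0000 Bond=-52.5482
(1,1): Delta=1.0000 Bond=-52.5482
(2,0): Delta=1.0000 Bond=-71.9910
(2,1): Delta=1.0000 Bond=-71.9910
(2,2): Delta=1.0000 Bond=-71.9910
(3,0): Delta=1.0000 Bond=-98.6277
(3,1): Delta=1.0000 Bond=-98.6277
(3,2): Delta=1.0000 Bond=-98.6277
(3,3): Delta=1.0000 Bond=-98.6277
V0=26.6436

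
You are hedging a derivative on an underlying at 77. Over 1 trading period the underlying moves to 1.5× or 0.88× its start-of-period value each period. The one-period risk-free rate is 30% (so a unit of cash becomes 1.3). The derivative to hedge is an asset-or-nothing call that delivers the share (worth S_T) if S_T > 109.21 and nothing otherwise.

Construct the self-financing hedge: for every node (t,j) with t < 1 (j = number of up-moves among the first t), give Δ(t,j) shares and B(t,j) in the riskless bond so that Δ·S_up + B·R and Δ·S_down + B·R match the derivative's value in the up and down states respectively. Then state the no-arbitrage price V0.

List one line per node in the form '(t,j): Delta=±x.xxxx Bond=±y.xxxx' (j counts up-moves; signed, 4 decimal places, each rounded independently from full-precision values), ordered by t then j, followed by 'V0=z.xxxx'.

The replicating-portfolio and risk-neutral prices coincide; use p* = (1.3−0.88)/(1.5−0.88) = 0.6774 for the latter.
At expiry t=1: V(1,0)=0.0000, V(1,1)=115.5000
(0,0): S=77.0000. Δ = (V_up−V_dn)/(S_up−S_dn) = (115.5000−0.0000)/(115.5000−67.7600) = 2.4194. V = [p*·115.5000 + (1−p*)·0.0000]/1.3 = 60.1861. B = V − Δ·S = -126.1042.
Check: Δ(0,0)·S0 + B(0,0) = 60.1861 = V0.

(0,0): Delta=2.4194 Bond=-126.1042
V0=60.1861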